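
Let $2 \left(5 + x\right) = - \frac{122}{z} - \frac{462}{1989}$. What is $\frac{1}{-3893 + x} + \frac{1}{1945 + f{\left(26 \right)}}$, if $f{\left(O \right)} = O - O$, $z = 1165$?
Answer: $\frac{1508617583}{5856250793810} \approx 0.00025761$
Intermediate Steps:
$f{\left(O \right)} = 0$
$x = - \frac{3992123}{772395}$ ($x = -5 + \frac{- \frac{122}{1165} - \frac{462}{1989}}{2} = -5 + \frac{\left(-122\right) \frac{1}{1165} - \frac{154}{663}}{2} = -5 + \frac{- \frac{122}{1165} - \frac{154}{663}}{2} = -5 + \frac{1}{2} \left(- \frac{260296}{772395}\right) = -5 - \frac{130148}{772395} = - \frac{3992123}{772395} \approx -5.1685$)
$\frac{1}{-3893 + x} + \frac{1}{1945 + f{\left(26 \right)}} = \frac{1}{-3893 - \frac{3992123}{772395}} + \frac{1}{1945 + 0} = \frac{1}{- \frac{3010925858}{772395}} + \frac{1}{1945} = - \frac{772395}{3010925858} + \frac{1}{1945} = \frac{1508617583}{5856250793810}$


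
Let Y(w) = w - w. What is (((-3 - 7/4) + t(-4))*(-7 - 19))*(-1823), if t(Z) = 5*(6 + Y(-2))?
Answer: 2393599/2 ≈ 1.1968e+6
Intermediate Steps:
Y(w) = 0
t(Z) = 30 (t(Z) = 5*(6 + 0) = 5*6 = 30)
(((-3 - 7/4) + t(-4))*(-7 - 19))*(-1823) = (((-3 - 7/4) + 30)*(-7 - 19))*(-1823) = (((-3 - 7*1/4) + 30)*(-26))*(-1823) = (((-3 - 7/4) + 30)*(-26))*(-1823) = ((-19/4 + 30)*(-26))*(-1823) = ((101/4)*(-26))*(-1823) = -1313/2*(-1823) = 2393599/2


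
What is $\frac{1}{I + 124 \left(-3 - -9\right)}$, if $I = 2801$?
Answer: $\frac{1}{3545} \approx 0.00028209$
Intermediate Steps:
$\frac{1}{I + 124 \left(-3 - -9\right)} = \frac{1}{2801 + 124 \left(-3 - -9\right)} = \frac{1}{2801 + 124 \left(-3 + 9\right)} = \frac{1}{2801 + 124 \cdot 6} = \frac{1}{2801 + 744} = \frac{1}{3545}$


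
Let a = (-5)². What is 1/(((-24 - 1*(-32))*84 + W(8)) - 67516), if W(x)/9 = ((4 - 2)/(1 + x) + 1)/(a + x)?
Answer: -3/200531 ≈ -1.4960e-5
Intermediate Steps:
a = 25
W(x) = 9*(1 + 2/(1 + x))/(25 + x) (W(x) = 9*(((4 - 2)/(1 + x) + 1)/(25 + x)) = 9*((2/(1 + x) + 1)/(25 + x)) = 9*((1 + 2/(1 + x))/(25 + x)) = 9*(1 + 2/(1 + x))/(25 + x))
1/(((-24 - 1*(-32))*84 + W(8)) - 67516) = 1/(((-24 - 1*(-32))*84 + 9*(3 + 8)/(25 + 8² + 26*8)) - 67516) = 1/(((-24 + 32)*84 + 9*11/(25 + 64 + 208)) - 67516) = 1/((8*84 + 9*11/297) - 67516) = 1/((672 + 9*(1/297)*11) - 67516) = 1/((672 + ⅓) - 67516) = 1/(2017/3 - 67516) = 1/(-200531/3) = -3/200531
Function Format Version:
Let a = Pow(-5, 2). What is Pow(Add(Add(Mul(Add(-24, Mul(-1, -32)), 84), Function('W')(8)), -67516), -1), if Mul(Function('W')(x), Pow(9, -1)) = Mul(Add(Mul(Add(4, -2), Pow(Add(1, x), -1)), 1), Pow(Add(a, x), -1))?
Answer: Rational(-3, 200531) ≈ -1.4960e-5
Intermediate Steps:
a = 25
Function('W')(x) = Mul(9, Pow(Add(25, x), -1), Add(1, Mul(2, Pow(Add(1, x), -1)))) (Function('W')(x) = Mul(9, Mul(Add(Mul(Add(4, -2), Pow(Add(1, x), -1)), 1), Pow(Add(25, x), -1))) = Mul(9, Mul(Add(Mul(2, Pow(Add(1, x), -1)), 1), Pow(Add(25, x), -1))) = Mul(9, Mul(Add(1, Mul(2, Pow(Add(1, x), -1))), Pow(Add(25, x), -1))) = Mul(9, Mul(Pow(Add(25, x), -1), Add(1, Mul(2, Pow(Add(1, x), -1))))) = Mul(9, Pow(Add(25, x), -1), Add(1, Mul(2, Pow(Add(1, x), -1)))))
Pow(Add(Add(Mul(Add(-24, Mul(-1, -32)), 84), Function('W')(8)), -67516), -1) = Pow(Add(Add(Mul(Add(-24, Mul(-1, -32)), 84), Mul(9, Pow(Add(25, Pow(8, 2), Mul(26, 8)), -1), Add(3, 8))), -67516), -1) = Pow(Add(Add(Mul(Add(-24, 32), 84), Mul(9, Pow(Add(25, 64, 208), -1), 11)), -67516), -1) = Pow(Add(Add(Mul(8, 84), Mul(9, Pow(297, -1), 11)), -67516), -1) = Pow(Add(Add(672, Mul(9, Rational(1, 297), 11)), -67516), -1) = Pow(Add(Add(672, Rational(1, 3)), -67516), -1) = Pow(Add(Rational(2017, 3), -67516), -1) = Pow(Rational(-200531, 3), -1) = Rational(-3, 200531)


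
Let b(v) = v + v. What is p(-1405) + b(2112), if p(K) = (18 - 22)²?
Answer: 4240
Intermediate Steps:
b(v) = 2*v
p(K) = 16 (p(K) = (-4)² = 16)
p(-1405) + b(2112) = 16 + 2*2112 = 16 + 4224 = 4240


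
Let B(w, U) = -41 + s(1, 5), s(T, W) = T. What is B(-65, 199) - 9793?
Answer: -9833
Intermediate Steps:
B(w, U) = -40 (B(w, U) = -41 + 1 = -40)
B(-65, 199) - 9793 = -40 - 9793 = -9833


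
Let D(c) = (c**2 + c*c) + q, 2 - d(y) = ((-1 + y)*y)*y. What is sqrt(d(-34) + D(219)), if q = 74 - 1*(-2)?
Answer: 2*sqrt(34115) ≈ 369.40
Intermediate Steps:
q = 76 (q = 74 + 2 = 76)
d(y) = 2 - y**2*(-1 + y) (d(y) = 2 - (-1 + y)*y*y = 2 - y*(-1 + y)*y = 2 - y**2*(-1 + y))
D(c) = 76 + 2*c**2 (D(c) = (c**2 + c*c) + 76 = (c**2 + c**2) + 76 = 2*c**2 + 76 = 76 + 2*c**2)
sqrt(d(-34) + D(219)) = sqrt((2 + (-34)**2 - 1*(-34)**3) + (76 + 2*219**2)) = sqrt((2 + 1156 - 1*(-39304)) + (76 + 2*47961)) = sqrt((2 + 1156 + 39304) + (76 + 95922)) = sqrt(40462 + 95998) = sqrt(136460) = 2*sqrt(34115)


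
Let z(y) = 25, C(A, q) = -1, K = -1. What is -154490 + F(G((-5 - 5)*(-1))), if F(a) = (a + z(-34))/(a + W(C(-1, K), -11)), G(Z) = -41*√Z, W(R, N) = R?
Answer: -199754275/1293 - 82*√10/1293 ≈ -1.5449e+5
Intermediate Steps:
F(a) = (25 + a)/(-1 + a) (F(a) = (a + 25)/(a - 1) = (25 + a)/(-1 + a))
-154490 + F(G((-5 - 5)*(-1))) = -154490 + (25 - 41*√10)/(-1 - 41*√10)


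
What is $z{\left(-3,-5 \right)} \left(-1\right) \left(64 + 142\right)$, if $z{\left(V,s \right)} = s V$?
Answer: $-3090$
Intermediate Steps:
$z{\left(V,s \right)} = V s$
$z{\left(-3,-5 \right)} \left(-1\right) \left(64 + 142\right) = \left(-3\right) \left(-5\right) \left(-1\right) \left(64 + 142\right) = 15 \left(-1\right) 206 = \left(-15\right) 206 = -3090$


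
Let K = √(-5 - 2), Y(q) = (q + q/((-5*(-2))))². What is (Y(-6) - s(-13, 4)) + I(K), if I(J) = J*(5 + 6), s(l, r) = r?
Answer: 989/25 + 11*I*√7 ≈ 39.56 + 29.103*I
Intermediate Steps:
Y(q) = 121*q²/100 (Y(q) = (q + q/10)² = (11*q/10)² = 121*q²/100)
K = I*√7 (K = √(-7) = I*√7 ≈ 2.6458*I)
I(J) = 11*J (I(J) = J*11 = 11*J)
(Y(-6) - s(-13, 4)) + I(K) = ((121/100)*(-6)² - 1*4) + 11*(I*√7) = ((121/100)*36 - 4) + 11*I*√7 = (1089/25 - 4) + 11*I*√7 = 989/25 + 11*I*√7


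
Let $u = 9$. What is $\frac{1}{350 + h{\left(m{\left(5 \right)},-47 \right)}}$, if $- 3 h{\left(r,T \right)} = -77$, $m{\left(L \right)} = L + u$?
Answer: $\frac{3}{1127} \approx 0.0026619$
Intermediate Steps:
$m{\left(L \right)} = 9 + L$ ($m{\left(L \right)} = L + 9 = 9 + L$)
$h{\left(r,T \right)} = \frac{77}{3}$ ($h{\left(r,T \right)} = \left(- \frac{1}{3}\right) \left(-77\right) = \frac{77}{3}$)
$\frac{1}{350 + h{\left(m{\left(5 \right)},-47 \right)}} = \frac{1}{350 + \frac{77}{3}} = \frac{1}{\frac{1127}{3}} = \frac{3}{1127}$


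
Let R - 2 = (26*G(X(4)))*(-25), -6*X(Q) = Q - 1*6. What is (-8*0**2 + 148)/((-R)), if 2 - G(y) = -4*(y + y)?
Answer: 222/4547 ≈ 0.048823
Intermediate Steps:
X(Q) = 1 - Q/6 (X(Q) = -(Q - 1*6)/6 = -(Q - 6)/6 = -(-6 + Q)/6 = 1 - Q/6)
G(y) = 2 + 8*y (G(y) = 2 - (-4)*(y + y) = 2 - (-4)*2*y = 2 - (-8)*y = 2 + 8*y)
R = -9094/3 (R = 2 + (26*(2 + 8*(1 - 1/6*4)))*(-25) = 2 + (26*(2 + 8*(1 - 2/3)))*(-25) = 2 + (26*(2 + 8*(1/3)))*(-25) = 2 + (26*(2 + 8/3))*(-25) = 2 + (26*(14/3))*(-25) = 2 + (364/3)*(-25) = 2 - 9100/3 = -9094/3 ≈ -3031.3)
(-8*0**2 + 148)/((-R)) = (-8*0**2 + 148)/((-1*(-9094/3))) = (-8*0 + 148)/(9094/3) = (0 + 148)*(3/9094) = 148*(3/9094) = 222/4547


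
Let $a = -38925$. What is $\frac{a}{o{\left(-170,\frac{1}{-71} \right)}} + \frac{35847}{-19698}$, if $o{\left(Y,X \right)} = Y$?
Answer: $\frac{1811073}{7973} \approx 227.15$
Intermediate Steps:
$\frac{a}{o{\left(-170,\frac{1}{-71} \right)}} + \frac{35847}{-19698} = - \frac{38925}{-170} + \frac{35847}{-19698} = \left(-38925\right) \left(- \frac{1}{170}\right) + 35847 \left(- \frac{1}{19698}\right) = \frac{7785}{34} - \frac{1707}{938} = \frac{1811073}{7973}$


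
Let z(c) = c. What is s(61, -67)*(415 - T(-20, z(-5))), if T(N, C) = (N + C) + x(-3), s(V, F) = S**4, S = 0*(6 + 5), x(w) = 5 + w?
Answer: 0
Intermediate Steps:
S = 0 (S = 0*11 = 0)
s(V, F) = 0 (s(V, F) = 0**4 = 0)
T(N, C) = 2 + C + N (T(N, C) = (N + C) + (5 - 3) = (C + N) + 2 = 2 + C + N)
s(61, -67)*(415 - T(-20, z(-5))) = 0*(415 - (2 - 5 - 20)) = 0*(415 - 1*(-23)) = 0*(415 + 23) = 0*438 = 0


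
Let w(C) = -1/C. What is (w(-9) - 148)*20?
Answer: -26620/9 ≈ -2957.8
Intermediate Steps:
(w(-9) - 148)*20 = (-1/(-9) - 148)*20 = (-1*(-⅑) - 148)*20 = (⅑ - 148)*20 = -1331/9*20 = -26620/9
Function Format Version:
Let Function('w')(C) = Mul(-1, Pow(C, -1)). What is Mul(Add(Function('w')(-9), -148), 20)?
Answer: Rational(-26620, 9) ≈ -2957.8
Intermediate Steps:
Mul(Add(Function('w')(-9), -148), 20) = Mul(Add(Mul(-1, Pow(-9, -1)), -148), 20) = Mul(Add(Mul(-1, Rational(-1, 9)), -148), 20) = Mul(Add(Rational(1, 9), -148), 20) = Mul(Rational(-1331, 9), 20) = Rational(-26620, 9)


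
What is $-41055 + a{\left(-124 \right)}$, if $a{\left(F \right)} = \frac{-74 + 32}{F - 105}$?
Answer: $- \frac{9401553}{229} \approx -41055.0$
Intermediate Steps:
$a{\left(F \right)} = - \frac{42}{-105 + F}$
$-41055 + a{\left(-124 \right)} = -41055 - \frac{42}{-105 - 124} = -41055 - \frac{42}{-229} = -41055 - - \frac{42}{229} = -41055 + \frac{42}{229} = - \frac{9401553}{229}$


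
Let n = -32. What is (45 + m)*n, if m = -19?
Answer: -832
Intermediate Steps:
(45 + m)*n = (45 - 19)*(-32) = 26*(-32) = -832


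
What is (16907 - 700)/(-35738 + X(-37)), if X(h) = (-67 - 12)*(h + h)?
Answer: -16207/29892 ≈ -0.54218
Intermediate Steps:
X(h) = -158*h
(16907 - 700)/(-35738 + X(-37)) = (16907 - 700)/(-35738 - 158*(-37)) = 16207/(-35738 + 5846) = 16207/(-29892) = 16207*(-1/29892) = -16207/29892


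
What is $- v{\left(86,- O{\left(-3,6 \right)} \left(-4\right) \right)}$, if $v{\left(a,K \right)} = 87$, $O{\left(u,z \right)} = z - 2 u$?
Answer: $-87$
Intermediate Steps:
$- v{\left(86,- O{\left(-3,6 \right)} \left(-4\right) \right)} = \left(-1\right) 87 = -87$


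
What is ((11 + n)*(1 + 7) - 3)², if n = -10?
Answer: 25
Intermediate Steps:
((11 + n)*(1 + 7) - 3)² = ((11 - 10)*(1 + 7) - 3)² = (1*8 - 3)² = (8 - 3)² = 5² = 25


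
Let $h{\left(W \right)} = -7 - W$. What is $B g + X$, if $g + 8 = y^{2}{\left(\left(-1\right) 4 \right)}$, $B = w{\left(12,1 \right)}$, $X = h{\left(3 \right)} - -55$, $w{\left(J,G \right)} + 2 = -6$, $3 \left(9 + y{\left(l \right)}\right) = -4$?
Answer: $- \frac{6707}{9} \approx -745.22$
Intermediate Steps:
$y{\left(l \right)} = - \frac{31}{3}$ ($y{\left(l \right)} = -9 + \frac{1}{3} \left(-4\right) = -9 - \frac{4}{3} = - \frac{31}{3}$)
$w{\left(J,G \right)} = -8$ ($w{\left(J,G \right)} = -2 - 6 = -8$)
$X = 45$ ($X = \left(-7 - 3\right) - -55 = \left(-7 - 3\right) + 55 = -10 + 55 = 45$)
$B = -8$
$g = \frac{889}{9}$ ($g = -8 + \left(- \frac{31}{3}\right)^{2} = -8 + \frac{961}{9} = \frac{889}{9} \approx 98.778$)
$B g + X = \left(-8\right) \frac{889}{9} + 45 = - \frac{7112}{9} + 45 = - \frac{6707}{9}$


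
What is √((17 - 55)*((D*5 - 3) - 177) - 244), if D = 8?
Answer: 6*√141 ≈ 71.246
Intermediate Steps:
√((17 - 55)*((D*5 - 3) - 177) - 244) = √((17 - 55)*((8*5 - 3) - 177) - 244) = √(-38*((40 - 3) - 177) - 244) = √(-38*(37 - 177) - 244) = √(-38*(-140) - 244) = √(5320 - 244) = √5076 = 6*√141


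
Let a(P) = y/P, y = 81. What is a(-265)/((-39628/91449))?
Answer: 7407369/10501420 ≈ 0.70537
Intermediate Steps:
a(P) = 81/P
a(-265)/((-39628/91449)) = (81/(-265))/((-39628/91449)) = (81*(-1/265))/((-39628*1/91449)) = -81/(265*(-39628/91449)) = -81/265*(-91449/39628) = 7407369/10501420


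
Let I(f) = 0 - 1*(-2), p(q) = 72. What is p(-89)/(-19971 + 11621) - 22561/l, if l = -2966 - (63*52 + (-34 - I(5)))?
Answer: 93968759/25910050 ≈ 3.6267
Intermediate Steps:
I(f) = 2 (I(f) = 0 + 2 = 2)
l = -6206 (l = -2966 - (63*52 + (-34 - 1*2)) = -2966 - (3276 + (-34 - 2)) = -2966 - (3276 - 36) = -2966 - 1*3240 = -2966 - 3240 = -6206)
p(-89)/(-19971 + 11621) - 22561/l = 72/(-19971 + 11621) - 22561/(-6206) = 72/(-8350) - 22561*(-1/6206) = 72*(-1/8350) + 22561/6206 = -36/4175 + 22561/6206 = 93968759/25910050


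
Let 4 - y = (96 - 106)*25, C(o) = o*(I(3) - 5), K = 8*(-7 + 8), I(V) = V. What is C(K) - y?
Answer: -270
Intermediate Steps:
K = 8 (K = 8*1 = 8)
C(o) = -2*o (C(o) = o*(3 - 5) = o*(-2) = -2*o)
y = 254 (y = 4 - (96 - 106)*25 = 4 - (-10)*25 = 4 - 1*(-250) = 4 + 250 = 254)
C(K) - y = -2*8 - 1*254 = -16 - 254 = -270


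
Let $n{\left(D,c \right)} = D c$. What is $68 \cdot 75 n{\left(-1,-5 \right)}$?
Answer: $25500$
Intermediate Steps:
$68 \cdot 75 n{\left(-1,-5 \right)} = 68 \cdot 75 \left(\left(-1\right) \left(-5\right)\right) = 5100 \cdot 5 = 25500$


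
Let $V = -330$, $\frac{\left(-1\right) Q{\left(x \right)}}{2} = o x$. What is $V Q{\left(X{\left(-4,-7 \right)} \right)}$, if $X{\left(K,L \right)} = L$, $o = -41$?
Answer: $189420$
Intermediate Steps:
$Q{\left(x \right)} = 82 x$ ($Q{\left(x \right)} = - 2 \left(- 41 x\right) = 82 x$)
$V Q{\left(X{\left(-4,-7 \right)} \right)} = - 330 \cdot 82 \left(-7\right) = \left(-330\right) \left(-574\right) = 189420$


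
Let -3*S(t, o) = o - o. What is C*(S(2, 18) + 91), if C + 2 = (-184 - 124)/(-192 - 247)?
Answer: -51870/439 ≈ -118.15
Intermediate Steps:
S(t, o) = 0 (S(t, o) = -(o - o)/3 = -1/3*0 = 0)
C = -570/439 (C = -2 + (-184 - 124)/(-192 - 247) = -2 - 308/(-439) = -2 - 308*(-1/439) = -2 + 308/439 = -570/439 ≈ -1.2984)
C*(S(2, 18) + 91) = -570*(0 + 91)/439 = -570/439*91 = -51870/439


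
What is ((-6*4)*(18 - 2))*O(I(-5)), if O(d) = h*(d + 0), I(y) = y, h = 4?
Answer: 7680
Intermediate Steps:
O(d) = 4*d (O(d) = 4*(d + 0) = 4*d)
((-6*4)*(18 - 2))*O(I(-5)) = ((-6*4)*(18 - 2))*(4*(-5)) = -24*16*(-20) = -384*(-20) = 7680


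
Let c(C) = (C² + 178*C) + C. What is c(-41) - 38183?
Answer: -43841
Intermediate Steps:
c(C) = C² + 179*C
c(-41) - 38183 = -41*(179 - 41) - 38183 = -41*138 - 38183 = -5658 - 38183 = -43841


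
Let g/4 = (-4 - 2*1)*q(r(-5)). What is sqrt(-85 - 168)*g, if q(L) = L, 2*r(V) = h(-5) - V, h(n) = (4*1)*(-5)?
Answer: 180*I*sqrt(253) ≈ 2863.1*I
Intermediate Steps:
h(n) = -20 (h(n) = 4*(-5) = -20)
r(V) = -10 - V/2 (r(V) = (-20 - V)/2 = -10 - V/2)
g = 180 (g = 4*((-4 - 2*1)*(-10 - 1/2*(-5))) = 4*((-4 - 2)*(-10 + 5/2)) = 4*(-6*(-15/2)) = 4*45 = 180)
sqrt(-85 - 168)*g = sqrt(-85 - 168)*180 = sqrt(-253)*180 = (I*sqrt(253))*180 = 180*I*sqrt(253)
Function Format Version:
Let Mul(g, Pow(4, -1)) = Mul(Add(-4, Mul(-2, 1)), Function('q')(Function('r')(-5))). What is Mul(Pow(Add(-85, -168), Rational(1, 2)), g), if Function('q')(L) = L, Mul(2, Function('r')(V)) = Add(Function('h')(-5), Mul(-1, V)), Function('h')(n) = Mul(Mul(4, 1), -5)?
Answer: Mul(180, I, Pow(253, Rational(1, 2))) ≈ Mul(2863.1, I)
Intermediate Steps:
Function('h')(n) = -20 (Function('h')(n) = Mul(4, -5) = -20)
Function('r')(V) = Add(-10, Mul(Rational(-1, 2), V)) (Function('r')(V) = Mul(Rational(1, 2), Add(-20, Mul(-1, V))) = Add(-10, Mul(Rational(-1, 2), V)))
g = 180 (g = Mul(4, Mul(Add(-4, Mul(-2, 1)), Add(-10, Mul(Rational(-1, 2), -5)))) = Mul(4, Mul(Add(-4, -2), Add(-10, Rational(5, 2)))) = Mul(4, Mul(-6, Rational(-15, 2))) = Mul(4, 45) = 180)
Mul(Pow(Add(-85, -168), Rational(1, 2)), g) = Mul(Pow(Add(-85, -168), Rational(1, 2)), 180) = Mul(Pow(-253, Rational(1, 2)), 180) = Mul(Mul(I, Pow(253, Rational(1, 2))), 180) = Mul(180, I, Pow(253, Rational(1, 2)))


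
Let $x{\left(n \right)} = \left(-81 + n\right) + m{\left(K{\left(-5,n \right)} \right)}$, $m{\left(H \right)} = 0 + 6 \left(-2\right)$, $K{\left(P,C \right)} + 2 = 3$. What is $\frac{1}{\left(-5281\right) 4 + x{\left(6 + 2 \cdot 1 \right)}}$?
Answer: $- \frac{1}{21209} \approx -4.715 \cdot 10^{-5}$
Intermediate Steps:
$K{\left(P,C \right)} = 1$ ($K{\left(P,C \right)} = -2 + 3 = 1$)
$m{\left(H \right)} = -12$ ($m{\left(H \right)} = 0 - 12 = -12$)
$x{\left(n \right)} = -93 + n$ ($x{\left(n \right)} = \left(-81 + n\right) - 12 = -93 + n$)
$\frac{1}{\left(-5281\right) 4 + x{\left(6 + 2 \cdot 1 \right)}} = \frac{1}{\left(-5281\right) 4 + \left(-93 + \left(6 + 2 \cdot 1\right)\right)} = \frac{1}{-21124 + \left(-93 + \left(6 + 2\right)\right)} = \frac{1}{-21124 + \left(-93 + 8\right)} = \frac{1}{-21124 - 85} = \frac{1}{-21209} = - \frac{1}{21209}$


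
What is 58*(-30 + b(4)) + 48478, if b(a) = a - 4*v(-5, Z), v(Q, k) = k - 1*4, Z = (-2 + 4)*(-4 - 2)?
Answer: 50682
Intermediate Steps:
Z = -12 (Z = 2*(-6) = -12)
v(Q, k) = -4 + k (v(Q, k) = k - 4 = -4 + k)
b(a) = 64 + a (b(a) = a - 4*(-4 - 12) = a - 4*(-16) = a + 64 = 64 + a)
58*(-30 + b(4)) + 48478 = 58*(-30 + (64 + 4)) + 48478 = 58*(-30 + 68) + 48478 = 58*38 + 48478 = 2204 + 48478 = 50682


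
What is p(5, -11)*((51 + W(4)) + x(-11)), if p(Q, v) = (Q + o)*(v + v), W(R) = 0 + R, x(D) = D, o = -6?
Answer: 968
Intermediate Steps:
W(R) = R
p(Q, v) = 2*v*(-6 + Q) (p(Q, v) = (Q - 6)*(v + v) = (-6 + Q)*(2*v) = 2*v*(-6 + Q))
p(5, -11)*((51 + W(4)) + x(-11)) = (2*(-11)*(-6 + 5))*((51 + 4) - 11) = (2*(-11)*(-1))*(55 - 11) = 22*44 = 968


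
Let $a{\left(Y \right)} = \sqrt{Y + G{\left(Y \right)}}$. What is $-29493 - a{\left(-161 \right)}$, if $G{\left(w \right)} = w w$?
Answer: $-29493 - 4 \sqrt{1610} \approx -29654.0$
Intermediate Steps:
$G{\left(w \right)} = w^{2}$
$a{\left(Y \right)} = \sqrt{Y + Y^{2}}$
$-29493 - a{\left(-161 \right)} = -29493 - \sqrt{- 161 \left(1 - 161\right)} = -29493 - \sqrt{\left(-161\right) \left(-160\right)} = -29493 - \sqrt{25760} = -29493 - 4 \sqrt{1610}$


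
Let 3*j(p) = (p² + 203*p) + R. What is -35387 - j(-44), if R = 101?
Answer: -99266/3 ≈ -33089.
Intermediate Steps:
j(p) = 101/3 + p²/3 + 203*p/3 (j(p) = ((p² + 203*p) + 101)/3 = (101 + p² + 203*p)/3 = 101/3 + p²/3 + 203*p/3)
-35387 - j(-44) = -35387 - (101/3 + (⅓)*(-44)² + (203/3)*(-44)) = -35387 - (101/3 + (⅓)*1936 - 8932/3) = -35387 - (101/3 + 1936/3 - 8932/3) = -35387 - 1*(-6895/3) = -35387 + 6895/3 = -99266/3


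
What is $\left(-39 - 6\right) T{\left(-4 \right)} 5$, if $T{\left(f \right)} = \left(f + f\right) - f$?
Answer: $900$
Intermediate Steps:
$T{\left(f \right)} = f$ ($T{\left(f \right)} = 2 f - f = f$)
$\left(-39 - 6\right) T{\left(-4 \right)} 5 = \left(-39 - 6\right) \left(\left(-4\right) 5\right) = \left(-45\right) \left(-20\right) = 900$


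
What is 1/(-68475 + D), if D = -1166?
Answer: -1/69641 ≈ -1.4359e-5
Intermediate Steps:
1/(-68475 + D) = 1/(-68475 - 1166) = 1/(-69641) = -1/69641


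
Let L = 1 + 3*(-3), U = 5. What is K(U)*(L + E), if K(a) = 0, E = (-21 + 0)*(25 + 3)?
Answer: 0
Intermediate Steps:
E = -588 (E = -21*28 = -588)
L = -8 (L = 1 - 9 = -8)
K(U)*(L + E) = 0*(-8 - 588) = 0*(-596) = 0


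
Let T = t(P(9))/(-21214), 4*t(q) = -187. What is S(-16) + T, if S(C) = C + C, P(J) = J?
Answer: -2715205/84856 ≈ -31.998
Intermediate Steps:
t(q) = -187/4 (t(q) = (¼)*(-187) = -187/4)
T = 187/84856 (T = -187/4/(-21214) = -187/4*(-1/21214) = 187/84856 ≈ 0.0022037)
S(C) = 2*C
S(-16) + T = 2*(-16) + 187/84856 = -32 + 187/84856 = -2715205/84856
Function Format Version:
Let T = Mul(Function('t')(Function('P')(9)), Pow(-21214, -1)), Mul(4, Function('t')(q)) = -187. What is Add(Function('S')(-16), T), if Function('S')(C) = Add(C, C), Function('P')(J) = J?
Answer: Rational(-2715205, 84856) ≈ -31.998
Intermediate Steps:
Function('t')(q) = Rational(-187, 4) (Function('t')(q) = Mul(Rational(1, 4), -187) = Rational(-187, 4))
T = Rational(187, 84856) (T = Mul(Rational(-187, 4), Pow(-21214, -1)) = Mul(Rational(-187, 4), Rational(-1, 21214)) = Rational(187, 84856) ≈ 0.0022037)
Function('S')(C) = Mul(2, C)
Add(Function('S')(-16), T) = Add(Mul(2, -16), Rational(187, 84856)) = Add(-32, Rational(187, 84856)) = Rational(-2715205, 84856)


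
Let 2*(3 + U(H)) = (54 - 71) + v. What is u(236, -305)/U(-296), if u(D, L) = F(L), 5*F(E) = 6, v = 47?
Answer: ⅒ ≈ 0.10000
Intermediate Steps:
F(E) = 6/5 (F(E) = (⅕)*6 = 6/5)
U(H) = 12 (U(H) = -3 + ((54 - 71) + 47)/2 = -3 + (-17 + 47)/2 = -3 + (½)*30 = -3 + 15 = 12)
u(D, L) = 6/5
u(236, -305)/U(-296) = (6/5)/12 = (6/5)*(1/12) = ⅒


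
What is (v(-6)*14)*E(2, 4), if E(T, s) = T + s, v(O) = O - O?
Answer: 0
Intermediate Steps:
v(O) = 0
(v(-6)*14)*E(2, 4) = (0*14)*(2 + 4) = 0*6 = 0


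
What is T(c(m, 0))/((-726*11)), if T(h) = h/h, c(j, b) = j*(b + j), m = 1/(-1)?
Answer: -1/7986 ≈ -0.00012522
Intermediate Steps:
m = -1
T(h) = 1
T(c(m, 0))/((-726*11)) = 1/(-726*11) = 1/(-7986) = 1*(-1/7986) = -1/7986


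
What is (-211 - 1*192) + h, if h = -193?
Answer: -596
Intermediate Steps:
(-211 - 1*192) + h = (-211 - 1*192) - 193 = (-211 - 192) - 193 = -403 - 193 = -596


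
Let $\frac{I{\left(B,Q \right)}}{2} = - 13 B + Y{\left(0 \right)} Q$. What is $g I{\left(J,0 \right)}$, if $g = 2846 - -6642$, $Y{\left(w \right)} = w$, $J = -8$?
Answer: $1973504$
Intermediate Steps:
$g = 9488$ ($g = 2846 + 6642 = 9488$)
$I{\left(B,Q \right)} = - 26 B$ ($I{\left(B,Q \right)} = 2 \left(- 13 B + 0 Q\right) = 2 \left(- 13 B + 0\right) = 2 \left(- 13 B\right) = - 26 B$)
$g I{\left(J,0 \right)} = 9488 \left(\left(-26\right) \left(-8\right)\right) = 9488 \cdot 208 = 1973504$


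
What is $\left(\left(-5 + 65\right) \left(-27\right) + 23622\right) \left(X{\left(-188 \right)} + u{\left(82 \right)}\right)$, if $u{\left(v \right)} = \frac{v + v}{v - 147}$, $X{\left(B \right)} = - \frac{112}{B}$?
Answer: $- \frac{129547776}{3055} \approx -42405.0$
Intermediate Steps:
$u{\left(v \right)} = \frac{2 v}{-147 + v}$
$\left(\left(-5 + 65\right) \left(-27\right) + 23622\right) \left(X{\left(-188 \right)} + u{\left(82 \right)}\right) = \left(\left(-5 + 65\right) \left(-27\right) + 23622\right) \left(- \frac{112}{-188} + 2 \cdot 82 \frac{1}{-147 + 82}\right) = \left(60 \left(-27\right) + 23622\right) \left(\left(-112\right) \left(- \frac{1}{188}\right) + 2 \cdot 82 \frac{1}{-65}\right) = \left(-1620 + 23622\right) \left(\frac{28}{47} + 2 \cdot 82 \left(- \frac{1}{65}\right)\right) = 22002 \left(\frac{28}{47} - \frac{164}{65}\right) = 22002 \left(- \frac{5888}{3055}\right) = - \frac{129547776}{3055}$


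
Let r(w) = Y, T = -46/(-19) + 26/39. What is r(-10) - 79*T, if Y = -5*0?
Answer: -13904/57 ≈ -243.93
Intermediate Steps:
Y = 0
T = 176/57 (T = -46*(-1/19) + 26*(1/39) = 46/19 + ⅔ = 176/57 ≈ 3.0877)
r(w) = 0
r(-10) - 79*T = 0 - 79*176/57 = 0 - 13904/57 = -13904/57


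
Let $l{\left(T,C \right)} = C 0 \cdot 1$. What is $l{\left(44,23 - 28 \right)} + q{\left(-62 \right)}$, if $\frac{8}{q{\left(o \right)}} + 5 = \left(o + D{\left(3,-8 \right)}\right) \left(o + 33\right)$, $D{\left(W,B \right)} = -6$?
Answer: $\frac{8}{1967} \approx 0.0040671$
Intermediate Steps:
$l{\left(T,C \right)} = 0$ ($l{\left(T,C \right)} = 0 \cdot 1 = 0$)
$q{\left(o \right)} = \frac{8}{-5 + \left(-6 + o\right) \left(33 + o\right)}$ ($q{\left(o \right)} = \frac{8}{-5 + \left(o - 6\right) \left(o + 33\right)} = \frac{8}{-5 + \left(-6 + o\right) \left(33 + o\right)}$)
$l{\left(44,23 - 28 \right)} + q{\left(-62 \right)} = 0 + \frac{8}{-203 + \left(-62\right)^{2} + 27 \left(-62\right)} = 0 + \frac{8}{-203 + 3844 - 1674} = 0 + \frac{8}{1967} = \frac{8}{1967}$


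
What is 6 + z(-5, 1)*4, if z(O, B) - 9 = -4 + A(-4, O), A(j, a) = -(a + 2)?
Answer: 38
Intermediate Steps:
A(j, a) = -2 - a (A(j, a) = -(2 + a) = -2 - a)
z(O, B) = 3 - O (z(O, B) = 9 + (-4 + (-2 - O)) = 9 + (-6 - O) = 3 - O)
6 + z(-5, 1)*4 = 6 + (3 - 1*(-5))*4 = 6 + (3 + 5)*4 = 6 + 8*4 = 6 + 32 = 38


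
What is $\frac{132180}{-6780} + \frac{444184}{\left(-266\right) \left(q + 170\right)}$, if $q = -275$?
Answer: $- \frac{5668499}{1578045} \approx -3.5921$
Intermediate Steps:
$\frac{132180}{-6780} + \frac{444184}{\left(-266\right) \left(q + 170\right)} = \frac{132180}{-6780} + \frac{444184}{\left(-266\right) \left(-275 + 170\right)} = 132180 \left(- \frac{1}{6780}\right) + \frac{444184}{\left(-266\right) \left(-105\right)} = - \frac{2203}{113} + \frac{444184}{27930} = - \frac{2203}{113} + 444184 \cdot \frac{1}{27930} = - \frac{2203}{113} + \frac{222092}{13965} = - \frac{5668499}{1578045}$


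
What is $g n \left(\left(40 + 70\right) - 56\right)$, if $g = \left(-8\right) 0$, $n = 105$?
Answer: $0$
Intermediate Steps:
$g = 0$
$g n \left(\left(40 + 70\right) - 56\right) = 0 \cdot 105 \left(\left(40 + 70\right) - 56\right) = 0 \left(110 - 56\right) = 0 \cdot 54 = 0$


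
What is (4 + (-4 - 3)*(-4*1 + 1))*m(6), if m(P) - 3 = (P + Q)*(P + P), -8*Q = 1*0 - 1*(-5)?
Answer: 3375/2 ≈ 1687.5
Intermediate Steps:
Q = -5/8 (Q = -(1*0 - 1*(-5))/8 = -(0 + 5)/8 = -⅛*5 = -5/8 ≈ -0.62500)
m(P) = 3 + 2*P*(-5/8 + P) (m(P) = 3 + (P - 5/8)*(P + P) = 3 + (-5/8 + P)*(2*P) = 3 + 2*P*(-5/8 + P))
(4 + (-4 - 3)*(-4*1 + 1))*m(6) = (4 + (-4 - 3)*(-4*1 + 1))*(3 + 2*6² - 5/4*6) = (4 - 7*(-4 + 1))*(3 + 2*36 - 15/2) = (4 - 7*(-3))*(3 + 72 - 15/2) = (4 + 21)*(135/2) = 25*(135/2) = 3375/2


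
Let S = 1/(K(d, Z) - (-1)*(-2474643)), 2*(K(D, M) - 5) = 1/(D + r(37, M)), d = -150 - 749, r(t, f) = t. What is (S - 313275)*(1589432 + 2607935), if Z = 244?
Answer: -5609854813110914778233/4266275913 ≈ -1.3149e+12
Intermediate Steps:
d = -899
K(D, M) = 5 + 1/(2*(37 + D)) (K(D, M) = 5 + 1/(2*(D + 37)) = 5 + 1/(2*(37 + D)))
S = -1724/4266275913 (S = 1/((371 + 10*(-899))/(2*(37 - 899)) - (-1)*(-2474643)) = 1/((½)*(371 - 8990)/(-862) - 1*2474643) = 1/((½)*(-1/862)*(-8619) - 2474643) = 1/(8619/1724 - 2474643) = 1/(-4266275913/1724) = -1724/4266275913 ≈ -4.0410e-7)
(S - 313275)*(1589432 + 2607935) = (-1724/4266275913 - 313275)*(1589432 + 2607935) = -1336517586646799/4266275913*4197367 = -5609854813110914778233/4266275913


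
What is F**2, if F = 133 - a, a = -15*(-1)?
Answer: 13924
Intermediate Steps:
a = 15
F = 118 (F = 133 - 1*15 = 133 - 15 = 118)
F**2 = 118**2 = 13924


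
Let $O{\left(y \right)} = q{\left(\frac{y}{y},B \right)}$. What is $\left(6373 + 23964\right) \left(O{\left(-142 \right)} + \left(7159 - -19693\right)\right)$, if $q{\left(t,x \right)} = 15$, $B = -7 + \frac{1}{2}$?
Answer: $815064179$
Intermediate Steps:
$B = - \frac{13}{2}$ ($B = -7 + \frac{1}{2} = - \frac{13}{2} \approx -6.5$)
$O{\left(y \right)} = 15$
$\left(6373 + 23964\right) \left(O{\left(-142 \right)} + \left(7159 - -19693\right)\right) = \left(6373 + 23964\right) \left(15 + \left(7159 - -19693\right)\right) = 30337 \left(15 + \left(7159 + 19693\right)\right) = 30337 \left(15 + 26852\right) = 30337 \cdot 26867 = 815064179$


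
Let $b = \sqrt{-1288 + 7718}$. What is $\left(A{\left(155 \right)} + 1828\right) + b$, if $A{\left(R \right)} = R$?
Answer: $1983 + \sqrt{6430} \approx 2063.2$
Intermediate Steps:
$b = \sqrt{6430} \approx 80.187$
$\left(A{\left(155 \right)} + 1828\right) + b = \left(155 + 1828\right) + \sqrt{6430} = 1983 + \sqrt{6430}$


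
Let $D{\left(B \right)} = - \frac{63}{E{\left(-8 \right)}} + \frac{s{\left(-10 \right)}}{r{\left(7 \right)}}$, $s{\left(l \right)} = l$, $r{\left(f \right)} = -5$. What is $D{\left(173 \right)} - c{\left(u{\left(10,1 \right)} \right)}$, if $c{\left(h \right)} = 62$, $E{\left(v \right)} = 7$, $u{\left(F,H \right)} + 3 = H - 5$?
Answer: $-69$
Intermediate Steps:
$u{\left(F,H \right)} = -8 + H$ ($u{\left(F,H \right)} = -3 + \left(H - 5\right) = -3 + \left(-5 + H\right) = -8 + H$)
$D{\left(B \right)} = -7$ ($D{\left(B \right)} = - \frac{63}{7} - \frac{10}{-5} = \left(-63\right) \frac{1}{7} - -2 = -9 + 2 = -7$)
$D{\left(173 \right)} - c{\left(u{\left(10,1 \right)} \right)} = -7 - 62 = -69$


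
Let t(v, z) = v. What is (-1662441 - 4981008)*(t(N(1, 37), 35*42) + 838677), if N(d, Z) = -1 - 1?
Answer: -5571694590075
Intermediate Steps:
N(d, Z) = -2
(-1662441 - 4981008)*(t(N(1, 37), 35*42) + 838677) = (-1662441 - 4981008)*(-2 + 838677) = -6643449*838675 = -5571694590075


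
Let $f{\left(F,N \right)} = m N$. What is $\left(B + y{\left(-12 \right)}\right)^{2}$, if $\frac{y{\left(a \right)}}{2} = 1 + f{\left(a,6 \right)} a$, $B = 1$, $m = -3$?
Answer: $189225$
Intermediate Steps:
$f{\left(F,N \right)} = - 3 N$
$y{\left(a \right)} = 2 - 36 a$ ($y{\left(a \right)} = 2 \left(1 + \left(-3\right) 6 a\right) = 2 \left(1 - 18 a\right) = 2 - 36 a$)
$\left(B + y{\left(-12 \right)}\right)^{2} = \left(1 + \left(2 - -432\right)\right)^{2} = \left(1 + \left(2 + 432\right)\right)^{2} = \left(1 + 434\right)^{2} = 435^{2} = 189225$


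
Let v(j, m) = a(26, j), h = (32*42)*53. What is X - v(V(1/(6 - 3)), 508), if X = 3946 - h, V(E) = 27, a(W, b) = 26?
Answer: -67312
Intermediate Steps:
h = 71232 (h = 1344*53 = 71232)
v(j, m) = 26
X = -67286 (X = 3946 - 1*71232 = 3946 - 71232 = -67286)
X - v(V(1/(6 - 3)), 508) = -67286 - 1*26 = -67286 - 26 = -67312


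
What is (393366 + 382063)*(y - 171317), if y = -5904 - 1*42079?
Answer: -170051579700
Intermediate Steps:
y = -47983 (y = -5904 - 42079 = -47983)
(393366 + 382063)*(y - 171317) = (393366 + 382063)*(-47983 - 171317) = 775429*(-219300) = -170051579700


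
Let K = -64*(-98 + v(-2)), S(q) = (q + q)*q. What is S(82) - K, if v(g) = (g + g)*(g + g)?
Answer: 8200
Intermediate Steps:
v(g) = 4*g² (v(g) = (2*g)*(2*g) = 4*g²)
S(q) = 2*q² (S(q) = (2*q)*q = 2*q²)
K = 5248 (K = -64*(-98 + 4*(-2)²) = -64*(-98 + 4*4) = -64*(-98 + 16) = -64*(-82) = 5248)
S(82) - K = 2*82² - 1*5248 = 2*6724 - 5248 = 13448 - 5248 = 8200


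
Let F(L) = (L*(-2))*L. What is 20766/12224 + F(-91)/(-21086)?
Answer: 12313957/4956832 ≈ 2.4842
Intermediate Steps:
F(L) = -2*L² (F(L) = (-2*L)*L = -2*L²)
20766/12224 + F(-91)/(-21086) = 20766/12224 - 2*(-91)²/(-21086) = 20766*(1/12224) - 2*8281*(-1/21086) = 10383/6112 - 16562*(-1/21086) = 10383/6112 + 637/811 = 12313957/4956832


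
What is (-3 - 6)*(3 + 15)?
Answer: -162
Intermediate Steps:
(-3 - 6)*(3 + 15) = -9*18 = -162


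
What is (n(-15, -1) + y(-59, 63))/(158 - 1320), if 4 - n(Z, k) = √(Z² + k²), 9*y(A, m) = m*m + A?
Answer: -1973/5229 + √226/1162 ≈ -0.36438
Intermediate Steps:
y(A, m) = A/9 + m²/9 (y(A, m) = (m*m + A)/9 = (m² + A)/9 = (A + m²)/9 = A/9 + m²/9)
n(Z, k) = 4 - √(Z² + k²)
(n(-15, -1) + y(-59, 63))/(158 - 1320) = ((4 - √((-15)² + (-1)²)) + ((⅑)*(-59) + (⅑)*63²))/(158 - 1320) = ((4 - √(225 + 1)) + (-59/9 + (⅑)*3969))/(-1162) = ((4 - √226) + (-59/9 + 441))*(-1/1162) = ((4 - √226) + 3910/9)*(-1/1162) = (3946/9 - √226)*(-1/1162) = -1973/5229 + √226/1162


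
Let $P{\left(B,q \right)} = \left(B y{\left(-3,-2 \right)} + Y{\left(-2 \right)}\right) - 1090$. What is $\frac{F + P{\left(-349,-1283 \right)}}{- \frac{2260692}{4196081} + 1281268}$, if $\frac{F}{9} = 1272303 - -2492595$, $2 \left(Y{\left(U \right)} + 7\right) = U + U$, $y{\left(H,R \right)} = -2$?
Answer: $\frac{142178670054161}{5376302050016} \approx 26.445$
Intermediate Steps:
$Y{\left(U \right)} = -7 + U$ ($Y{\left(U \right)} = -7 + \frac{U + U}{2} = -7 + \frac{2 U}{2} = -7 + U$)
$F = 33884082$ ($F = 9 \left(1272303 - -2492595\right) = 9 \left(1272303 + 2492595\right) = 9 \cdot 3764898 = 33884082$)
$P{\left(B,q \right)} = -1099 - 2 B$ ($P{\left(B,q \right)} = \left(B \left(-2\right) - 9\right) - 1090 = \left(- 2 B - 9\right) - 1090 = \left(-9 - 2 B\right) - 1090 = -1099 - 2 B$)
$\frac{F + P{\left(-349,-1283 \right)}}{- \frac{2260692}{4196081} + 1281268} = \frac{33884082 - 401}{- \frac{2260692}{4196081} + 1281268} = \frac{33883681}{\frac{5376302050016}{4196081}} = 33883681 \cdot \frac{4196081}{5376302050016} = \frac{142178670054161}{5376302050016}$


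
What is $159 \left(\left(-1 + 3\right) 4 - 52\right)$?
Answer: $-6996$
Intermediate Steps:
$159 \left(\left(-1 + 3\right) 4 - 52\right) = 159 \left(2 \cdot 4 - 52\right) = 159 \left(8 - 52\right) = 159 \left(-44\right) = -6996$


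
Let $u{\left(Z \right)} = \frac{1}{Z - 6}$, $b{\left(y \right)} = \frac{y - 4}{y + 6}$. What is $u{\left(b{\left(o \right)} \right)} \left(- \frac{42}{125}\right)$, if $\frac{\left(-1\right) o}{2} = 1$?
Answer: $\frac{28}{625} \approx 0.0448$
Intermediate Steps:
$o = -2$ ($o = \left(-2\right) 1 = -2$)
$b{\left(y \right)} = \frac{-4 + y}{6 + y}$
$u{\left(Z \right)} = \frac{1}{-6 + Z}$
$u{\left(b{\left(o \right)} \right)} \left(- \frac{42}{125}\right) = \frac{\left(-42\right) \frac{1}{125}}{-6 + \frac{-4 - 2}{6 - 2}} = \frac{\left(-42\right) \frac{1}{125}}{-6 + \frac{1}{4} \left(-6\right)} = \frac{1}{-6 + \frac{1}{4} \left(-6\right)} \left(- \frac{42}{125}\right) = \frac{1}{-6 - \frac{3}{2}} \left(- \frac{42}{125}\right) = \frac{1}{- \frac{15}{2}} \left(- \frac{42}{125}\right) = \left(- \frac{2}{15}\right) \left(- \frac{42}{125}\right) = \frac{28}{625}$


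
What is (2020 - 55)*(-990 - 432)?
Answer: -2794230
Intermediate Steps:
(2020 - 55)*(-990 - 432) = 1965*(-1422) = -2794230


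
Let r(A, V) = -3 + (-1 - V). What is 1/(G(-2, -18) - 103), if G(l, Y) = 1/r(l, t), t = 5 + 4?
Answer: -13/1340 ≈ -0.0097015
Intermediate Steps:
t = 9
r(A, V) = -4 - V
G(l, Y) = -1/13 (G(l, Y) = 1/(-4 - 1*9) = 1/(-4 - 9) = 1/(-13) = -1/13)
1/(G(-2, -18) - 103) = 1/(-1/13 - 103) = 1/(-1340/13) = -13/1340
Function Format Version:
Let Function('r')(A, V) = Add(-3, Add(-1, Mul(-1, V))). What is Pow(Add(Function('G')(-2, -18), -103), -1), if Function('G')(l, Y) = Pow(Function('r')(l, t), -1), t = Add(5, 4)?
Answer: Rational(-13, 1340) ≈ -0.0097015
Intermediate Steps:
t = 9
Function('r')(A, V) = Add(-4, Mul(-1, V))
Function('G')(l, Y) = Rational(-1, 13) (Function('G')(l, Y) = Pow(Add(-4, Mul(-1, 9)), -1) = Pow(Add(-4, -9), -1) = Pow(-13, -1) = Rational(-1, 13))
Pow(Add(Function('G')(-2, -18), -103), -1) = Pow(Add(Rational(-1, 13), -103), -1) = Pow(Rational(-1340, 13), -1) = Rational(-13, 1340)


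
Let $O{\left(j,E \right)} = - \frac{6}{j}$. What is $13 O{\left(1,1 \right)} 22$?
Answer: $-1716$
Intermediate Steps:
$13 O{\left(1,1 \right)} 22 = 13 \left(- \frac{6}{1}\right) 22 = 13 \left(\left(-6\right) 1\right) 22 = 13 \left(-6\right) 22 = \left(-78\right) 22 = -1716$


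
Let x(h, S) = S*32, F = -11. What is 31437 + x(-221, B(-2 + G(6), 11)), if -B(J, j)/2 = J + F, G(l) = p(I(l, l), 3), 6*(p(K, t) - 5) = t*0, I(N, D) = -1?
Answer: 31949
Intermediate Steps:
p(K, t) = 5 (p(K, t) = 5 + (t*0)/6 = 5 + (⅙)*0 = 5 + 0 = 5)
G(l) = 5
B(J, j) = 22 - 2*J (B(J, j) = -2*(J - 11) = -2*(-11 + J) = 22 - 2*J)
x(h, S) = 32*S
31437 + x(-221, B(-2 + G(6), 11)) = 31437 + 32*(22 - 2*(-2 + 5)) = 31437 + 32*(22 - 2*3) = 31437 + 32*(22 - 6) = 31437 + 32*16 = 31437 + 512 = 31949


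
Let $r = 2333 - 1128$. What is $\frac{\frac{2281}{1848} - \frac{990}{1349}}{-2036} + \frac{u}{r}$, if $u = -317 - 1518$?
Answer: $- \frac{1863064309133}{1223231715552} \approx -1.5231$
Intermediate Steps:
$u = -1835$ ($u = -317 - 1518 = -1835$)
$r = 1205$
$\frac{\frac{2281}{1848} - \frac{990}{1349}}{-2036} + \frac{u}{r} = \frac{\frac{2281}{1848} - \frac{990}{1349}}{-2036} - \frac{1835}{1205} = \left(2281 \cdot \frac{1}{1848} - \frac{990}{1349}\right) \left(- \frac{1}{2036}\right) - \frac{367}{241} = \left(\frac{2281}{1848} - \frac{990}{1349}\right) \left(- \frac{1}{2036}\right) - \frac{367}{241} = \frac{1247549}{2492952} \left(- \frac{1}{2036}\right) - \frac{367}{241} = - \frac{1247549}{5075650272} - \frac{367}{241} = - \frac{1863064309133}{1223231715552}$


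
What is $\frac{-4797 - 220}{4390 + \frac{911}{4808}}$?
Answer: $- \frac{24121736}{21108031} \approx -1.1428$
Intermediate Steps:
$\frac{-4797 - 220}{4390 + \frac{911}{4808}} = - \frac{5017}{4390 + 911 \cdot \frac{1}{4808}} = - \frac{5017}{4390 + \frac{911}{4808}} = - \frac{5017}{\frac{21108031}{4808}} = \left(-5017\right) \frac{4808}{21108031} = - \frac{24121736}{21108031}$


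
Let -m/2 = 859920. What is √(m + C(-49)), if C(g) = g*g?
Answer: I*√1717439 ≈ 1310.5*I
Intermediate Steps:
m = -1719840 (m = -2*859920 = -1719840)
C(g) = g²
√(m + C(-49)) = √(-1719840 + (-49)²) = √(-1719840 + 2401) = √(-1717439) = I*√1717439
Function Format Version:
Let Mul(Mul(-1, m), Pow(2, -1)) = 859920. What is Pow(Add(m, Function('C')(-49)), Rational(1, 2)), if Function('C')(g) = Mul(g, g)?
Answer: Mul(I, Pow(1717439, Rational(1, 2))) ≈ Mul(1310.5, I)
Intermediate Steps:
m = -1719840 (m = Mul(-2, 859920) = -1719840)
Function('C')(g) = Pow(g, 2)
Pow(Add(m, Function('C')(-49)), Rational(1, 2)) = Pow(Add(-1719840, Pow(-49, 2)), Rational(1, 2)) = Pow(Add(-1719840, 2401), Rational(1, 2)) = Pow(-1717439, Rational(1, 2)) = Mul(I, Pow(1717439, Rational(1, 2)))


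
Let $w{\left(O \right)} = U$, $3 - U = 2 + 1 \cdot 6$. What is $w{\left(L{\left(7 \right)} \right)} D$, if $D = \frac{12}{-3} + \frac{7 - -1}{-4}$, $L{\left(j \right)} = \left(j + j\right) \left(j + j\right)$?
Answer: $30$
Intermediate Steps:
$L{\left(j \right)} = 4 j^{2}$ ($L{\left(j \right)} = 2 j 2 j = 4 j^{2}$)
$U = -5$ ($U = 3 - \left(2 + 1 \cdot 6\right) = 3 - \left(2 + 6\right) = 3 - 8 = -5$)
$w{\left(O \right)} = -5$
$D = -6$ ($D = 12 \left(- \frac{1}{3}\right) + \left(7 + 1\right) \left(- \frac{1}{4}\right) = -4 + 8 \left(- \frac{1}{4}\right) = -4 - 2 = -6$)
$w{\left(L{\left(7 \right)} \right)} D = \left(-5\right) \left(-6\right) = 30$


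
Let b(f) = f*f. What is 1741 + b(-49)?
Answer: 4142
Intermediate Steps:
b(f) = f²
1741 + b(-49) = 1741 + (-49)² = 1741 + 2401 = 4142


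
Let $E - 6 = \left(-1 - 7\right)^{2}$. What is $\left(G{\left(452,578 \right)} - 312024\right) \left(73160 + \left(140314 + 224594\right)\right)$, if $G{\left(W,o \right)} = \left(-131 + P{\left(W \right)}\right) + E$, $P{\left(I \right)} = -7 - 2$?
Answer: $-136718394392$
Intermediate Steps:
$P{\left(I \right)} = -9$
$E = 70$ ($E = 6 + \left(-1 - 7\right)^{2} = 6 + \left(-8\right)^{2} = 6 + 64 = 70$)
$G{\left(W,o \right)} = -70$ ($G{\left(W,o \right)} = \left(-131 - 9\right) + 70 = -140 + 70 = -70$)
$\left(G{\left(452,578 \right)} - 312024\right) \left(73160 + \left(140314 + 224594\right)\right) = \left(-70 - 312024\right) \left(73160 + \left(140314 + 224594\right)\right) = - 312094 \left(73160 + 364908\right) = \left(-312094\right) 438068 = -136718394392$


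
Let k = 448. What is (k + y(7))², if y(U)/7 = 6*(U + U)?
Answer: 1073296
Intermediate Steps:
y(U) = 84*U (y(U) = 7*(6*(U + U)) = 7*(6*(2*U)) = 7*(12*U) = 84*U)
(k + y(7))² = (448 + 84*7)² = (448 + 588)² = 1036² = 1073296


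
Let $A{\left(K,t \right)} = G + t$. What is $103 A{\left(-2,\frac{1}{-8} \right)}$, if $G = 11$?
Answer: $\frac{8961}{8} \approx 1120.1$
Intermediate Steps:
$A{\left(K,t \right)} = 11 + t$
$103 A{\left(-2,\frac{1}{-8} \right)} = 103 \left(11 + \frac{1}{-8}\right) = 103 \left(11 - \frac{1}{8}\right) = 103 \cdot \frac{87}{8} = \frac{8961}{8}$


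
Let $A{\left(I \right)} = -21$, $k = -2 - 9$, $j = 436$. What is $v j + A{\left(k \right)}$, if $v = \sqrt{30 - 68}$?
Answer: $-21 + 436 i \sqrt{38} \approx -21.0 + 2687.7 i$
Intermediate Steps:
$k = -11$ ($k = -2 - 9 = -11$)
$v = i \sqrt{38}$ ($v = \sqrt{-38} = i \sqrt{38} \approx 6.1644 i$)
$v j + A{\left(k \right)} = i \sqrt{38} \cdot 436 - 21 = 436 i \sqrt{38} - 21 = -21 + 436 i \sqrt{38}$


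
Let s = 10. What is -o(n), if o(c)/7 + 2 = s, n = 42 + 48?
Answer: -56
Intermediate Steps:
n = 90
o(c) = 56 (o(c) = -14 + 7*10 = -14 + 70 = 56)
-o(n) = -1*56 = -56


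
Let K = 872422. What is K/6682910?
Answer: 436211/3341455 ≈ 0.13055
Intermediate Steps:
K/6682910 = 872422/6682910 = 872422*(1/6682910) = 436211/3341455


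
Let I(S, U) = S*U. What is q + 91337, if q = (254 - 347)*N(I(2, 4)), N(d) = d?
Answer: 90593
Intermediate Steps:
q = -744 (q = (254 - 347)*(2*4) = -93*8 = -744)
q + 91337 = -744 + 91337 = 90593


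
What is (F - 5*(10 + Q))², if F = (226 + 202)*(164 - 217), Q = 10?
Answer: 519110656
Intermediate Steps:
F = -22684 (F = 428*(-53) = -22684)
(F - 5*(10 + Q))² = (-22684 - 5*(10 + 10))² = (-22684 - 5*20)² = (-22684 - 100)² = (-22784)² = 519110656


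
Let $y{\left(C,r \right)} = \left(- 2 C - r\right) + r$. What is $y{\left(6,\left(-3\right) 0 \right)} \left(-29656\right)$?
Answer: $355872$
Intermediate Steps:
$y{\left(C,r \right)} = - 2 C$ ($y{\left(C,r \right)} = \left(- r - 2 C\right) + r = - 2 C$)
$y{\left(6,\left(-3\right) 0 \right)} \left(-29656\right) = \left(-2\right) 6 \left(-29656\right) = \left(-12\right) \left(-29656\right) = 355872$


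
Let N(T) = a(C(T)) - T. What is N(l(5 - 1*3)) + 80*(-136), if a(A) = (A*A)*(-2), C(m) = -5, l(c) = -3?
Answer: -10927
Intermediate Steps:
a(A) = -2*A² (a(A) = A²*(-2) = -2*A²)
N(T) = -50 - T (N(T) = -2*(-5)² - T = -2*25 - T = -50 - T)
N(l(5 - 1*3)) + 80*(-136) = (-50 - 1*(-3)) + 80*(-136) = (-50 + 3) - 10880 = -47 - 10880 = -10927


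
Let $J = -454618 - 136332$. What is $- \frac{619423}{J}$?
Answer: $\frac{619423}{590950} \approx 1.0482$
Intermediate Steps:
$J = -590950$ ($J = -454618 - 136332 = -590950$)
$- \frac{619423}{J} = - \frac{619423}{-590950} = \left(-619423\right) \left(- \frac{1}{590950}\right) = \frac{619423}{590950}$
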